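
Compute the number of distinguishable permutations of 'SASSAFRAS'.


Letters: 9, freq: {'S': 4, 'A': 3, 'F': 1, 'R': 1}
9!/(4!×3!×1!×1!) = 362880/144 = 2520

2520


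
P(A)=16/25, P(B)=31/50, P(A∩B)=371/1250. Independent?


P(A)×P(B) = 248/625
P(A∩B) = 371/1250
Not equal → NOT independent

No, not independent


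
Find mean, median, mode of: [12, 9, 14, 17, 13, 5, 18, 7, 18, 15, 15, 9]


Sorted: [5, 7, 9, 9, 12, 13, 14, 15, 15, 17, 18, 18]
Mean = 152/12 = 38/3
Median = 27/2
Freq: {12: 1, 9: 2, 14: 1, 17: 1, 13: 1, 5: 1, 18: 2, 7: 1, 15: 2}
Mode: [9, 15, 18]

Mean=38/3, Median=27/2, Mode=[9, 15, 18]


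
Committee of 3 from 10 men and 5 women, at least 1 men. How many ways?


Count by #men:
  1M,2W: C(10,1)×C(5,2)=100
  2M,1W: C(10,2)×C(5,1)=225
  3M,0W: C(10,3)×C(5,0)=120
Total = 445

445


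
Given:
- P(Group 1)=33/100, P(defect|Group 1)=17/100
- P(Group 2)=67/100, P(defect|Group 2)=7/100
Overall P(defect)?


P(B) = Σ P(B|Aᵢ)×P(Aᵢ)
  17/100×33/100 = 561/10000
  7/100×67/100 = 469/10000
Sum = 103/1000

P(defect) = 103/1000 ≈ 10.30%


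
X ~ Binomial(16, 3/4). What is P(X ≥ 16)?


P(X ≥ 16) = Σ P(X=i) for i=16..16
P(X=16) = 43046721/4294967296
Sum = 43046721/4294967296

P(X ≥ 16) = 43046721/4294967296 ≈ 1.00%


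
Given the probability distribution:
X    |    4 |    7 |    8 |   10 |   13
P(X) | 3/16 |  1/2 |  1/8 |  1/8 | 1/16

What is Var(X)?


E[X] = 117/16
E[X²] = 937/16
Var(X) = E[X²] - (E[X])² = 937/16 - 13689/256 = 1303/256

Var(X) = 1303/256 ≈ 5.0898


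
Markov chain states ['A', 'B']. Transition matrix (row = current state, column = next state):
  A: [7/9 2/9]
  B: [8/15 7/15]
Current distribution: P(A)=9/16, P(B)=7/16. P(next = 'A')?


P(next=A) = Σᵢ P(now=i)×P(i→A)
= 9/16×7/9 + 7/16×8/15
= 7/16 + 7/30 = 161/240

P = 161/240 ≈ 0.6708


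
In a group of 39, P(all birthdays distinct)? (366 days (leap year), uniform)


P(all different) = Π(366-i)/366 for i=0..38
= (366/366)×(365/366)×...×(328/366)
= 0.122510

P ≈ 0.1225 ≈ 12.25%


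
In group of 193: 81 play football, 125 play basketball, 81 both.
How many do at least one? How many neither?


|A∪B| = 81+125-81 = 125
Neither = 193-125 = 68

At least one: 125; Neither: 68


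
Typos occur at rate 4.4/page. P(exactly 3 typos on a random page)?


Poisson(λ=4.4): P(X=3) = e^(-λ)×λ^k/k!
= e^(-4.4) × 4.4^3 / 3!
≈ 0.0122773399 × 85.184 / 6 ≈ 0.174305

P(X=3) ≈ 0.174305 ≈ 17.43%


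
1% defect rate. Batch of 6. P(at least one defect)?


P(all good) = (99/100)^6 = 941480149401/1000000000000
P(≥1 defect) = 58519850599/1000000000000

P = 58519850599/1000000000000 ≈ 5.85%


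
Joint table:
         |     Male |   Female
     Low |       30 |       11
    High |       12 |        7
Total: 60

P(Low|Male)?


P(Low|Male) = 30/(30+12) = 30/42 = 5/7

P = 5/7 ≈ 71.43%


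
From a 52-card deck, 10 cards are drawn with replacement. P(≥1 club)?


P(not a club) = 39/52 = 3/4
P(none in 10 draws) = (3/4)^10 = 59049/1048576
P(≥1 club) = 1 - 59049/1048576 = 989527/1048576

P = 989527/1048576 ≈ 94.37%


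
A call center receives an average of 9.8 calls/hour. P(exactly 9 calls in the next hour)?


Poisson(λ=9.8): P(X=9) = e^(-λ)×λ^k/k!
= e^(-9.8) × 9.8^9 / 9!
≈ 5.545159943e-05 × 833747762.13 / 362880 ≈ 0.127405

P(X=9) ≈ 0.127405 ≈ 12.74%


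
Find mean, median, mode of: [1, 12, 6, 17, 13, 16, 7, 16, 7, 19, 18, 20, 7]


Sorted: [1, 6, 7, 7, 7, 12, 13, 16, 16, 17, 18, 19, 20]
Mean = 159/13
Median = 13
Freq: {1: 1, 12: 1, 6: 1, 17: 1, 13: 1, 16: 2, 7: 3, 19: 1, 18: 1, 20: 1}
Mode: [7]

Mean=159/13, Median=13, Mode=7


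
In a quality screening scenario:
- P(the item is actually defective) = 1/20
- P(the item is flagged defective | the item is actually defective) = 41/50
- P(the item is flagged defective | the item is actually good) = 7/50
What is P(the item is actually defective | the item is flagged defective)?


Using Bayes' theorem:
P(A|B) = P(B|A)·P(A) / P(B)

P(the item is flagged defective) = 41/50 × 1/20 + 7/50 × 19/20
= 41/1000 + 133/1000 = 87/500

P(the item is actually defective|the item is flagged defective) = (41/1000) / (87/500) = 41/174

P(the item is actually defective|the item is flagged defective) = 41/174 ≈ 23.56%


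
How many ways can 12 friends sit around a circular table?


Circular arrangements of 12 distinct objects: fix one position to break rotational symmetry.
(n-1)! = 11! = 39916800

39916800


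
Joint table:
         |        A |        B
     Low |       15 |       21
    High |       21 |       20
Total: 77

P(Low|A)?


P(Low|A) = 15/(15+21) = 15/36 = 5/12

P = 5/12 ≈ 41.67%


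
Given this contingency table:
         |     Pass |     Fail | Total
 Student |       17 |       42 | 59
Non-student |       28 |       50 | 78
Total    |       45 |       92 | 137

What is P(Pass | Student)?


P(Pass | Student) = 17/(17+42) = 17/59

P(Pass|Student) = 17/59 ≈ 28.81%


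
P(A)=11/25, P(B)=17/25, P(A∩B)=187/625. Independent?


P(A)×P(B) = 187/625
P(A∩B) = 187/625
Equal ✓ → Independent

Yes, independent


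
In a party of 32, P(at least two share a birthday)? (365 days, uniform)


P(all different) = Π(365-i)/365 for i=0..31
= 0.246652
P(match) = 1 - 0.246652 = 0.753348

P ≈ 0.7533 ≈ 75.33%


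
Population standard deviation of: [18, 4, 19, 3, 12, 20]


Mean = 76/6 = 38/3
  (18-38/3)²=256/9
  (4-38/3)²=676/9
  (19-38/3)²=361/9
  (3-38/3)²=841/9
  (12-38/3)²=4/9
  (20-38/3)²=484/9
Σ(x-μ)² = 874/3
σ² = (874/3)/6 = 437/9

σ = √(437/9) ≈ 6.9682


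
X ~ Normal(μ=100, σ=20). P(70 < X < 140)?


z₁=(70-100)/20=-1.5, z₂=(140-100)/20=2.0
P = Φ(2.0) - Φ(-1.5) = 0.977250 - 0.066807 = 0.910443 ≈ 0.9104

P(70 < X < 140) ≈ 0.9104


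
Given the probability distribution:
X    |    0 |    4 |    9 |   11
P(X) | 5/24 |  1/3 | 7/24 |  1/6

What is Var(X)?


E[X] = 139/24
E[X²] = 393/8
Var(X) = E[X²] - (E[X])² = 393/8 - 19321/576 = 8975/576

Var(X) = 8975/576 ≈ 15.5816


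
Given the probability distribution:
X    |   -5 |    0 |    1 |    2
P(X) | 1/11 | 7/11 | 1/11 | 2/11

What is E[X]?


E[X] = Σ x·P(X=x)
= (-5)×(1/11) + (0)×(7/11) + (1)×(1/11) + (2)×(2/11)
= 0

E[X] = 0


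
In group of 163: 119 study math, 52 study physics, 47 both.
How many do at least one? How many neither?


|A∪B| = 119+52-47 = 124
Neither = 163-124 = 39

At least one: 124; Neither: 39


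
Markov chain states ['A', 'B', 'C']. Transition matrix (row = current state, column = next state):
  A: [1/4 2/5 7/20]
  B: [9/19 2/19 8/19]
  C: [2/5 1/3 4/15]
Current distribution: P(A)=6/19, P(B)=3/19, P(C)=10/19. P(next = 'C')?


P(next=C) = Σᵢ P(now=i)×P(i→C)
= 6/19×7/20 + 3/19×8/19 + 10/19×4/15
= 21/190 + 24/361 + 8/57 = 3437/10830

P = 3437/10830 ≈ 0.3174


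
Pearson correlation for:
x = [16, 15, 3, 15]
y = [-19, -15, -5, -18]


n=4, Σx=49, Σy=-57, Σxy=-814, Σx²=715, Σy²=935
r = (4×(-814) - 49×(-57))/√((4×715 - 49²)(4×935 - (-57)²))
= -463/√(459×491) = -463/√225369 ≈ -463/474.7304 ≈ -0.9753

r ≈ -0.9753


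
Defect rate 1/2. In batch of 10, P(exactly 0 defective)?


Binomial: P(X=0) = C(10,0)×p^0×(1-p)^10
= 1 × 1 × 1/1024 = 1/1024

P(X=0) = 1/1024 ≈ 0.10%


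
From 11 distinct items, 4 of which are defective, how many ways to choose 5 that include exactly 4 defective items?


Choose 4 of the 4 defective items and 1 of the other 7 items:
C(4,4)×C(7,1) = 1×7 = 7

7


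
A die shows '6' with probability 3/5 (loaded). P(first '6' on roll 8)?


Geometric: P(X=8) = (1-p)^(k-1)×p = (2/5)^7×3/5 = 384/390625

P(X=8) = 384/390625 ≈ 0.10%


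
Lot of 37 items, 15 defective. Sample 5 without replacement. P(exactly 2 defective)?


Hypergeometric: C(15,2)×C(22,3)/C(37,5)
= 105×1540/435897 = 700/1887

P(X=2) = 700/1887 ≈ 37.10%


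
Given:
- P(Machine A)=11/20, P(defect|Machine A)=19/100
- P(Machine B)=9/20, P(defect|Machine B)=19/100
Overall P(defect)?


P(B) = Σ P(B|Aᵢ)×P(Aᵢ)
  19/100×11/20 = 209/2000
  19/100×9/20 = 171/2000
Sum = 19/100

P(defect) = 19/100 ≈ 19.00%


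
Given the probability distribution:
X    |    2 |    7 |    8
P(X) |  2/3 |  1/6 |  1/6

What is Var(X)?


E[X] = 23/6
E[X²] = 43/2
Var(X) = E[X²] - (E[X])² = 43/2 - 529/36 = 245/36

Var(X) = 245/36 ≈ 6.8056


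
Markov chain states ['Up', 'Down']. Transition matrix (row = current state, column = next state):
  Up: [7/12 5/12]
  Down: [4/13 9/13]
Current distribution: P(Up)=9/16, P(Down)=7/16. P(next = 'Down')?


P(next=Down) = Σᵢ P(now=i)×P(i→Down)
= 9/16×5/12 + 7/16×9/13
= 15/64 + 63/208 = 447/832

P = 447/832 ≈ 0.5373


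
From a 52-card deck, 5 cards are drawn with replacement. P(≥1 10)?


P(not a 10) = 48/52 = 12/13
P(none in 5 draws) = (12/13)^5 = 248832/371293
P(≥1 10) = 1 - 248832/371293 = 122461/371293

P = 122461/371293 ≈ 32.98%


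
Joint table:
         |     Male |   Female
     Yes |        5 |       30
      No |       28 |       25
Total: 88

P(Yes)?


P(Yes) = (5+30)/88 = 35/88

P(Yes) = 35/88 ≈ 39.77%


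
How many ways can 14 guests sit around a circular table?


Circular arrangements of 14 distinct objects: fix one position to break rotational symmetry.
(n-1)! = 13! = 6227020800

6227020800


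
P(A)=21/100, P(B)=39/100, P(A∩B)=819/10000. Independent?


P(A)×P(B) = 819/10000
P(A∩B) = 819/10000
Equal ✓ → Independent

Yes, independent


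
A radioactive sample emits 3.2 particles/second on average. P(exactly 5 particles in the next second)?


Poisson(λ=3.2): P(X=5) = e^(-λ)×λ^k/k!
= e^(-3.2) × 3.2^5 / 5!
≈ 0.04076220398 × 335.54432 / 120 ≈ 0.113979

P(X=5) ≈ 0.113979 ≈ 11.40%


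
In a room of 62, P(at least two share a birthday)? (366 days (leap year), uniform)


P(all different) = Π(366-i)/366 for i=0..61
= 0.004156
P(match) = 1 - 0.004156 = 0.995844

P ≈ 0.9958 ≈ 99.58%


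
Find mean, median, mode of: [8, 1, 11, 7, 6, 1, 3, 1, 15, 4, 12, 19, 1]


Sorted: [1, 1, 1, 1, 3, 4, 6, 7, 8, 11, 12, 15, 19]
Mean = 89/13
Median = 6
Freq: {8: 1, 1: 4, 11: 1, 7: 1, 6: 1, 3: 1, 15: 1, 4: 1, 12: 1, 19: 1}
Mode: [1]

Mean=89/13, Median=6, Mode=1


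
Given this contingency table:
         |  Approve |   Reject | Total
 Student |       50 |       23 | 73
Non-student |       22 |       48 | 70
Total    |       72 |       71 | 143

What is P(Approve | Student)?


P(Approve | Student) = 50/(50+23) = 50/73

P(Approve|Student) = 50/73 ≈ 68.49%


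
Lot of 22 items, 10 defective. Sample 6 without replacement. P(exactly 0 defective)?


Hypergeometric: C(10,0)×C(12,6)/C(22,6)
= 1×924/74613 = 4/323

P(X=0) = 4/323 ≈ 1.24%


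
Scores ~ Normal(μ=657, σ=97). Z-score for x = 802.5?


z = (x - μ)/σ = (802.5 - 657)/97 = 1.5

z = 1.5


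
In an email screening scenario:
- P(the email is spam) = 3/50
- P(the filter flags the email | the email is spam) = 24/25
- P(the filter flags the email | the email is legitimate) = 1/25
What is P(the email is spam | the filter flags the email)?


Using Bayes' theorem:
P(A|B) = P(B|A)·P(A) / P(B)

P(the filter flags the email) = 24/25 × 3/50 + 1/25 × 47/50
= 36/625 + 47/1250 = 119/1250

P(the email is spam|the filter flags the email) = (36/625) / (119/1250) = 72/119

P(the email is spam|the filter flags the email) = 72/119 ≈ 60.50%


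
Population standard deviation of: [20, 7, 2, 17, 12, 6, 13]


Mean = 77/7 = 11
  (20-11)²=81
  (7-11)²=16
  (2-11)²=81
  (17-11)²=36
  (12-11)²=1
  (6-11)²=25
  (13-11)²=4
Σ(x-μ)² = 244
σ² = 244/7

σ = √(244/7) ≈ 5.9040


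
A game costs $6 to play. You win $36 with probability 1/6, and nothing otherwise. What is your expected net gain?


E[gain] = (36-6)×1/6 + (-6)×5/6
= 5 - 5 = 0

Expected net gain = $0 ≈ $0.00


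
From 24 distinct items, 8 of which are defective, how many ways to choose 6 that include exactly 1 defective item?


Choose 1 of the 8 defective items and 5 of the other 16 items:
C(8,1)×C(16,5) = 8×4368 = 34944

34944


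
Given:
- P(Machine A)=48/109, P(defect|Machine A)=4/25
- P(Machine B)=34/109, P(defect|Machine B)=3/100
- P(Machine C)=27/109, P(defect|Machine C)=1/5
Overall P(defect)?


P(B) = Σ P(B|Aᵢ)×P(Aᵢ)
  4/25×48/109 = 192/2725
  3/100×34/109 = 51/5450
  1/5×27/109 = 27/545
Sum = 141/1090

P(defect) = 141/1090 ≈ 12.94%


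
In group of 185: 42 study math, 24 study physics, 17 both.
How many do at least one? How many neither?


|A∪B| = 42+24-17 = 49
Neither = 185-49 = 136

At least one: 49; Neither: 136


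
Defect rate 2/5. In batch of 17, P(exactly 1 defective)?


Binomial: P(X=1) = C(17,1)×p^1×(1-p)^16
= 17 × 2/5 × 43046721/152587890625 = 1463588514/762939453125

P(X=1) = 1463588514/762939453125 ≈ 0.19%


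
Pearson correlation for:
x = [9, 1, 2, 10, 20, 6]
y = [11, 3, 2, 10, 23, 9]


n=6, Σx=48, Σy=58, Σxy=720, Σx²=622, Σy²=844
r = (6×720 - 48×58)/√((6×622 - 48²)(6×844 - 58²))
= 1536/√(1428×1700) = 1536/√2427600 ≈ 1536/1558.0757 ≈ 0.9858

r ≈ 0.9858


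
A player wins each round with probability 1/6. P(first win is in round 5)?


Geometric: P(X=5) = (1-p)^(k-1)×p = (5/6)^4×1/6 = 625/7776

P(X=5) = 625/7776 ≈ 8.04%


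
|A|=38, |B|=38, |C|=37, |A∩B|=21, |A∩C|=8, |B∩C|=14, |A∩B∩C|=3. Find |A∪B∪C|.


|A∪B∪C| = 38+38+37-21-8-14+3 = 73

|A∪B∪C| = 73


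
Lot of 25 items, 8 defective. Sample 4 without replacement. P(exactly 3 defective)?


Hypergeometric: C(8,3)×C(17,1)/C(25,4)
= 56×17/12650 = 476/6325

P(X=3) = 476/6325 ≈ 7.53%


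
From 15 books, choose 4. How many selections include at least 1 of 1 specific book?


Complement: C(15,4) - C(14,4) = 1365 - 1001 = 364

364


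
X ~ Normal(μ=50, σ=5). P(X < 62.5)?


z = (62.5-50)/5 = 2.5
P(Z < 2.5) = 0.9938

P(X < 62.5) ≈ 0.9938


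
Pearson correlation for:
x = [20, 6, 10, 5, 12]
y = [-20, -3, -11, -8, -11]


n=5, Σx=53, Σy=-53, Σxy=-700, Σx²=705, Σy²=715
r = (5×(-700) - 53×(-53))/√((5×705 - 53²)(5×715 - (-53)²))
= -691/√(716×766) = -691/√548456 ≈ -691/740.5782 ≈ -0.9331

r ≈ -0.9331


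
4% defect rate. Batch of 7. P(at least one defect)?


P(all good) = (24/25)^7 = 4586471424/6103515625
P(≥1 defect) = 1517044201/6103515625

P = 1517044201/6103515625 ≈ 24.86%


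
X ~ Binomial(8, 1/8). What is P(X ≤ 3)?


P(X ≤ 3) = Σ P(X=i) for i=0..3
P(X=0) = 5764801/16777216
P(X=1) = 823543/2097152
P(X=2) = 823543/4194304
P(X=3) = 117649/2097152
Sum = 16588509/16777216

P(X ≤ 3) = 16588509/16777216 ≈ 98.88%


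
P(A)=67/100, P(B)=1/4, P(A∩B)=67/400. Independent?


P(A)×P(B) = 67/400
P(A∩B) = 67/400
Equal ✓ → Independent

Yes, independent


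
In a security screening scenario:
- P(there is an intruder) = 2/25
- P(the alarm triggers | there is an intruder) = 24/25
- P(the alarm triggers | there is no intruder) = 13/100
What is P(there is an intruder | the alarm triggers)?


Using Bayes' theorem:
P(A|B) = P(B|A)·P(A) / P(B)

P(the alarm triggers) = 24/25 × 2/25 + 13/100 × 23/25
= 48/625 + 299/2500 = 491/2500

P(there is an intruder|the alarm triggers) = (48/625) / (491/2500) = 192/491

P(there is an intruder|the alarm triggers) = 192/491 ≈ 39.10%


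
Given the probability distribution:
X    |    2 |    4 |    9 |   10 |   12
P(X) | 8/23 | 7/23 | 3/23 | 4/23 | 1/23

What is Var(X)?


E[X] = 123/23
E[X²] = 931/23
Var(X) = E[X²] - (E[X])² = 931/23 - 15129/529 = 6284/529

Var(X) = 6284/529 ≈ 11.8790


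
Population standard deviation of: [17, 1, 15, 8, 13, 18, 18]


Mean = 90/7
  (17-90/7)²=841/49
  (1-90/7)²=6889/49
  (15-90/7)²=225/49
  (8-90/7)²=1156/49
  (13-90/7)²=1/49
  (18-90/7)²=1296/49
  (18-90/7)²=1296/49
Σ(x-μ)² = 1672/7
σ² = (1672/7)/7 = 1672/49

σ = √(1672/49) ≈ 5.8414


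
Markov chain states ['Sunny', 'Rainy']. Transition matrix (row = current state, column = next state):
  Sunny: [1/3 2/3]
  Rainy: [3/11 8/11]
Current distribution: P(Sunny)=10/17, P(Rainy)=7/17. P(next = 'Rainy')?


P(next=Rainy) = Σᵢ P(now=i)×P(i→Rainy)
= 10/17×2/3 + 7/17×8/11
= 20/51 + 56/187 = 388/561

P = 388/561 ≈ 0.6916


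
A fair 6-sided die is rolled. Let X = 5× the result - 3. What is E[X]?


E[die] = (1+6)/2 = 7/2
E[X] = 5×7/2 - 3 = 29/2

E[X] = 29/2


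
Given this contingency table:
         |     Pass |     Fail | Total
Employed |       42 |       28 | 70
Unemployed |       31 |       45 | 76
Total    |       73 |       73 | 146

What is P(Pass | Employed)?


P(Pass | Employed) = 42/(42+28) = 42/70 = 3/5

P(Pass|Employed) = 3/5 ≈ 60.00%


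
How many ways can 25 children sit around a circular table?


Circular arrangements of 25 distinct objects: fix one position to break rotational symmetry.
(n-1)! = 24! = 620448401733239439360000

620448401733239439360000


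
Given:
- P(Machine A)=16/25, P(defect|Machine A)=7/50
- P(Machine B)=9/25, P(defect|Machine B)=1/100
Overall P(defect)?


P(B) = Σ P(B|Aᵢ)×P(Aᵢ)
  7/50×16/25 = 56/625
  1/100×9/25 = 9/2500
Sum = 233/2500

P(defect) = 233/2500 ≈ 9.32%


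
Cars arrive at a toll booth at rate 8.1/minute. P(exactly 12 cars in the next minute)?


Poisson(λ=8.1): P(X=12) = e^(-λ)×λ^k/k!
= e^(-8.1) × 8.1^12 / 12!
≈ 0.0003035391381 × 79766443076.9 / 479001600 ≈ 0.050547

P(X=12) ≈ 0.050547 ≈ 5.05%


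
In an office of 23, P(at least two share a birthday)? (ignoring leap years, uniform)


P(all different) = Π(365-i)/365 for i=0..22
= 0.492703
P(match) = 1 - 0.492703 = 0.507297

P ≈ 0.5073 ≈ 50.73%


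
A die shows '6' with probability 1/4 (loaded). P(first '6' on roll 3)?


Geometric: P(X=3) = (1-p)^(k-1)×p = (3/4)^2×1/4 = 9/64

P(X=3) = 9/64 ≈ 14.06%


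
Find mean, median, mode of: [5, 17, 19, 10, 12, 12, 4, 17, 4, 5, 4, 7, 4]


Sorted: [4, 4, 4, 4, 5, 5, 7, 10, 12, 12, 17, 17, 19]
Mean = 120/13
Median = 7
Freq: {5: 2, 17: 2, 19: 1, 10: 1, 12: 2, 4: 4, 7: 1}
Mode: [4]

Mean=120/13, Median=7, Mode=4


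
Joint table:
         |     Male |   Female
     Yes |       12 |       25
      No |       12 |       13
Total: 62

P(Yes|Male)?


P(Yes|Male) = 12/(12+12) = 12/24 = 1/2

P = 1/2 ≈ 50.00%


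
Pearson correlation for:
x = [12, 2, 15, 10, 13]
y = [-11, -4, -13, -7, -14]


n=5, Σx=52, Σy=-49, Σxy=-587, Σx²=642, Σy²=551
r = (5×(-587) - 52×(-49))/√((5×642 - 52²)(5×551 - (-49)²))
= -387/√(506×354) = -387/√179124 ≈ -387/423.2304 ≈ -0.9144

r ≈ -0.9144


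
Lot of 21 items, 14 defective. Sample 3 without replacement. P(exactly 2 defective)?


Hypergeometric: C(14,2)×C(7,1)/C(21,3)
= 91×7/1330 = 91/190

P(X=2) = 91/190 ≈ 47.89%


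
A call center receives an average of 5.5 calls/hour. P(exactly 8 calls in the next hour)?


Poisson(λ=5.5): P(X=8) = e^(-λ)×λ^k/k!
= e^(-5.5) × 5.5^8 / 8!
≈ 0.004086771438 × 837339.378906 / 40320 ≈ 0.084871

P(X=8) ≈ 0.084871 ≈ 8.49%


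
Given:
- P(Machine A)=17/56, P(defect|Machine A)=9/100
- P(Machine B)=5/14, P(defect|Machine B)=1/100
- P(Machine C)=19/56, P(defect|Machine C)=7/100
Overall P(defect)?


P(B) = Σ P(B|Aᵢ)×P(Aᵢ)
  9/100×17/56 = 153/5600
  1/100×5/14 = 1/280
  7/100×19/56 = 19/800
Sum = 153/2800

P(defect) = 153/2800 ≈ 5.46%


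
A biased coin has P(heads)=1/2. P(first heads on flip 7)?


Geometric: P(X=7) = (1-p)^(k-1)×p = (1/2)^6×1/2 = 1/128

P(X=7) = 1/128 ≈ 0.78%


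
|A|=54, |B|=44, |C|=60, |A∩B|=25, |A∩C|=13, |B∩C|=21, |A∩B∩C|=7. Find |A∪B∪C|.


|A∪B∪C| = 54+44+60-25-13-21+7 = 106

|A∪B∪C| = 106


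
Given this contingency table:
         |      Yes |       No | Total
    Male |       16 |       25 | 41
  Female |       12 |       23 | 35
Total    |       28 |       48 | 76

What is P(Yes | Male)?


P(Yes | Male) = 16/(16+25) = 16/41

P(Yes|Male) = 16/41 ≈ 39.02%


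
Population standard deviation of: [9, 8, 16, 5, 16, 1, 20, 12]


Mean = 87/8
  (9-87/8)²=225/64
  (8-87/8)²=529/64
  (16-87/8)²=1681/64
  (5-87/8)²=2209/64
  (16-87/8)²=1681/64
  (1-87/8)²=6241/64
  (20-87/8)²=5329/64
  (12-87/8)²=81/64
Σ(x-μ)² = 2247/8
σ² = (2247/8)/8 = 2247/64

σ = √(2247/64) ≈ 5.9253


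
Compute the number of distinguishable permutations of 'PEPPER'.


Letters: 6, freq: {'P': 3, 'E': 2, 'R': 1}
6!/(3!×2!×1!) = 720/12 = 60

60


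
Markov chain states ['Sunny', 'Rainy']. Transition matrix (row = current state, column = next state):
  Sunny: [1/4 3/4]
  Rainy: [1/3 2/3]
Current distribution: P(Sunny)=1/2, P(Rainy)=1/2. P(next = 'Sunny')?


P(next=Sunny) = Σᵢ P(now=i)×P(i→Sunny)
= 1/2×1/4 + 1/2×1/3
= 1/8 + 1/6 = 7/24

P = 7/24 ≈ 0.2917


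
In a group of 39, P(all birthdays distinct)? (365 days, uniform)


P(all different) = Π(365-i)/365 for i=0..38
= (365/365)×(364/365)×...×(327/365)
= 0.121780

P ≈ 0.1218 ≈ 12.18%


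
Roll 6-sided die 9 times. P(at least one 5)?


P(no 5)^9 = (5/6)^9 = 1953125/10077696
P(≥1) = 1 - 1953125/10077696 = 8124571/10077696

P = 8124571/10077696 ≈ 80.62%


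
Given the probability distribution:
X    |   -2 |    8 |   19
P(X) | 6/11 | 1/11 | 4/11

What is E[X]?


E[X] = Σ x·P(X=x)
= (-2)×(6/11) + (8)×(1/11) + (19)×(4/11)
= 72/11

E[X] = 72/11


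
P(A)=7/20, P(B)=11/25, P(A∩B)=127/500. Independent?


P(A)×P(B) = 77/500
P(A∩B) = 127/500
Not equal → NOT independent

No, not independent


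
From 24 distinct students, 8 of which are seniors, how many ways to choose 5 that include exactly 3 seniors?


Choose 3 of the 8 seniors and 2 of the other 16 students:
C(8,3)×C(16,2) = 56×120 = 6720

6720


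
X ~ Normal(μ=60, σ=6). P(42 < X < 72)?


z₁=(42-60)/6=-3.0, z₂=(72-60)/6=2.0
P = Φ(2.0) - Φ(-3.0) = 0.977250 - 0.001350 = 0.975900 ≈ 0.9759

P(42 < X < 72) ≈ 0.9759


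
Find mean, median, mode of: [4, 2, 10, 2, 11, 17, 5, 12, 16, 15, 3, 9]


Sorted: [2, 2, 3, 4, 5, 9, 10, 11, 12, 15, 16, 17]
Mean = 106/12 = 53/6
Median = 19/2
Freq: {4: 1, 2: 2, 10: 1, 11: 1, 17: 1, 5: 1, 12: 1, 16: 1, 15: 1, 3: 1, 9: 1}
Mode: [2]

Mean=53/6, Median=19/2, Mode=2


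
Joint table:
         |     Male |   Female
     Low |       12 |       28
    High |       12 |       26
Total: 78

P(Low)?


P(Low) = (12+28)/78 = 40/78 = 20/39

P(Low) = 20/39 ≈ 51.28%


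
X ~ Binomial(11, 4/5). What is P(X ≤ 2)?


P(X ≤ 2) = Σ P(X=i) for i=0..2
P(X=0) = 1/48828125
P(X=1) = 44/48828125
P(X=2) = 176/9765625
Sum = 37/1953125

P(X ≤ 2) = 37/1953125 ≈ 0.00%


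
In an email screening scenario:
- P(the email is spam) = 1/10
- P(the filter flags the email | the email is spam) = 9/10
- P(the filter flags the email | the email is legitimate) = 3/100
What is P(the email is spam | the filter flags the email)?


Using Bayes' theorem:
P(A|B) = P(B|A)·P(A) / P(B)

P(the filter flags the email) = 9/10 × 1/10 + 3/100 × 9/10
= 9/100 + 27/1000 = 117/1000

P(the email is spam|the filter flags the email) = (9/100) / (117/1000) = 10/13

P(the email is spam|the filter flags the email) = 10/13 ≈ 76.92%


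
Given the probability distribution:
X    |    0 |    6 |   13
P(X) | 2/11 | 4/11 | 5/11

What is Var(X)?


E[X] = 89/11
E[X²] = 989/11
Var(X) = E[X²] - (E[X])² = 989/11 - 7921/121 = 2958/121

Var(X) = 2958/121 ≈ 24.4463


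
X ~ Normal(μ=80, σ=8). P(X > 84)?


z = (84-80)/8 = 0.5
P(X > 84) = 1 - P(Z ≤ 0.5) = 1 - 0.6915 = 0.3085

P(X > 84) ≈ 0.3085


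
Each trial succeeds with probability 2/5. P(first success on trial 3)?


Geometric: P(X=3) = (1-p)^(k-1)×p = (3/5)^2×2/5 = 18/125

P(X=3) = 18/125 ≈ 14.40%


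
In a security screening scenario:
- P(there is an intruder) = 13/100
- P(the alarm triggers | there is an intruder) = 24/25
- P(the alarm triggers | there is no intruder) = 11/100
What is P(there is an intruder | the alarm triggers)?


Using Bayes' theorem:
P(A|B) = P(B|A)·P(A) / P(B)

P(the alarm triggers) = 24/25 × 13/100 + 11/100 × 87/100
= 78/625 + 957/10000 = 441/2000

P(there is an intruder|the alarm triggers) = (78/625) / (441/2000) = 416/735

P(there is an intruder|the alarm triggers) = 416/735 ≈ 56.60%


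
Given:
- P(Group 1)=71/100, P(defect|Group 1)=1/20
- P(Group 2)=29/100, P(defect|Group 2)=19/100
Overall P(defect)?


P(B) = Σ P(B|Aᵢ)×P(Aᵢ)
  1/20×71/100 = 71/2000
  19/100×29/100 = 551/10000
Sum = 453/5000

P(defect) = 453/5000 ≈ 9.06%


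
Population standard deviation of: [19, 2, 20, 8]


Mean = 49/4
  (19-49/4)²=729/16
  (2-49/4)²=1681/16
  (20-49/4)²=961/16
  (8-49/4)²=289/16
Σ(x-μ)² = 915/4
σ² = (915/4)/4 = 915/16

σ = √(915/16) ≈ 7.5622


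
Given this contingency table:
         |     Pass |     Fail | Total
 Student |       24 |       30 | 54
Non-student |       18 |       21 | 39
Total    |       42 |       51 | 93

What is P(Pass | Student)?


P(Pass | Student) = 24/(24+30) = 24/54 = 4/9

P(Pass|Student) = 4/9 ≈ 44.44%


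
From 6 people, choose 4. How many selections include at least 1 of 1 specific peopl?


Complement: C(6,4) - C(5,4) = 15 - 5 = 10

10


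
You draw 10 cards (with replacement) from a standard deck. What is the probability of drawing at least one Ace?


P(not a Ace) = 48/52 = 12/13
P(none in 10 draws) = (12/13)^10 = 61917364224/137858491849
P(≥1 Ace) = 1 - 61917364224/137858491849 = 75941127625/137858491849

P = 75941127625/137858491849 ≈ 55.09%


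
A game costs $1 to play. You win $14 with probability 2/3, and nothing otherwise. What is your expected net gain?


E[gain] = (14-1)×2/3 + (-1)×1/3
= 26/3 - 1/3 = 25/3

Expected net gain = $25/3 ≈ $8.33


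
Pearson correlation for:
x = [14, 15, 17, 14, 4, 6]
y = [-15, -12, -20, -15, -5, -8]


n=6, Σx=70, Σy=-75, Σxy=-1008, Σx²=958, Σy²=1083
r = (6×(-1008) - 70×(-75))/√((6×958 - 70²)(6×1083 - (-75)²))
= -798/√(848×873) = -798/√740304 ≈ -798/860.4092 ≈ -0.9275

r ≈ -0.9275


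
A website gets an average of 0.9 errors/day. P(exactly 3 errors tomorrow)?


Poisson(λ=0.9): P(X=3) = e^(-λ)×λ^k/k!
= e^(-0.9) × 0.9^3 / 3!
≈ 0.4065696597 × 0.729 / 6 ≈ 0.049398

P(X=3) ≈ 0.049398 ≈ 4.94%


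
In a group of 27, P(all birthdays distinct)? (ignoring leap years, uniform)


P(all different) = Π(365-i)/365 for i=0..26
= (365/365)×(364/365)×...×(339/365)
= 0.373141

P ≈ 0.3731 ≈ 37.31%


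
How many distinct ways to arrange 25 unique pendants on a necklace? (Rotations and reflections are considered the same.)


Free circular arrangements: rotations and reflections both identified.
(n-1)!/2 = 24!/2 = 620448401733239439360000/2 = 310224200866619719680000

310224200866619719680000


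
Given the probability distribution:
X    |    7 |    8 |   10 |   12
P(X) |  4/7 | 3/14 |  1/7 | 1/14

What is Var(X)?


E[X] = 8
E[X²] = 464/7
Var(X) = E[X²] - (E[X])² = 464/7 - 64 = 16/7

Var(X) = 16/7 ≈ 2.2857


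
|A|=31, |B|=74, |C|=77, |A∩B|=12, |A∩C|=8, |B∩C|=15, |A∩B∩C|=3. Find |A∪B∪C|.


|A∪B∪C| = 31+74+77-12-8-15+3 = 150

|A∪B∪C| = 150


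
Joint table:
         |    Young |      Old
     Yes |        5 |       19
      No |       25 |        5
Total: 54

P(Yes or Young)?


P(Yes∨Young) = P(Yes) + P(Young) - P(Yes∧Young)
= (24 + 30 - 5)/54 = 49/54

P = 49/54 ≈ 90.74%


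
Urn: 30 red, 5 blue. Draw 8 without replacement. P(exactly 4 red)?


Hypergeometric: C(30,4)×C(5,4)/C(35,8)
= 27405×5/23535820 = 135/23188

P(X=4) = 135/23188 ≈ 0.58%


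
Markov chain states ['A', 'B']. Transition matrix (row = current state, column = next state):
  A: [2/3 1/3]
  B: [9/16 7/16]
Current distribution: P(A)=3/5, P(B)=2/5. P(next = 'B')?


P(next=B) = Σᵢ P(now=i)×P(i→B)
= 3/5×1/3 + 2/5×7/16
= 1/5 + 7/40 = 3/8

P = 3/8 ≈ 0.3750


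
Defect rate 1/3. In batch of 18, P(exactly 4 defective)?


Binomial: P(X=4) = C(18,4)×p^4×(1-p)^14
= 3060 × 1/81 × 16384/4782969 = 5570560/43046721

P(X=4) = 5570560/43046721 ≈ 12.94%


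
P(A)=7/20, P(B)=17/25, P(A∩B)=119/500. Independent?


P(A)×P(B) = 119/500
P(A∩B) = 119/500
Equal ✓ → Independent

Yes, independent


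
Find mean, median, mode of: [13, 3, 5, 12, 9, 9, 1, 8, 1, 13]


Sorted: [1, 1, 3, 5, 8, 9, 9, 12, 13, 13]
Mean = 74/10 = 37/5
Median = 17/2
Freq: {13: 2, 3: 1, 5: 1, 12: 1, 9: 2, 1: 2, 8: 1}
Mode: [1, 9, 13]

Mean=37/5, Median=17/2, Mode=[1, 9, 13]


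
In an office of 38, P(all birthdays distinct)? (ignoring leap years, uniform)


P(all different) = Π(365-i)/365 for i=0..37
= (365/365)×(364/365)×...×(328/365)
= 0.135932

P ≈ 0.1359 ≈ 13.59%


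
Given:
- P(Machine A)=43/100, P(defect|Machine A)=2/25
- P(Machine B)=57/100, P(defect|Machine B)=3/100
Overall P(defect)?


P(B) = Σ P(B|Aᵢ)×P(Aᵢ)
  2/25×43/100 = 43/1250
  3/100×57/100 = 171/10000
Sum = 103/2000

P(defect) = 103/2000 ≈ 5.15%


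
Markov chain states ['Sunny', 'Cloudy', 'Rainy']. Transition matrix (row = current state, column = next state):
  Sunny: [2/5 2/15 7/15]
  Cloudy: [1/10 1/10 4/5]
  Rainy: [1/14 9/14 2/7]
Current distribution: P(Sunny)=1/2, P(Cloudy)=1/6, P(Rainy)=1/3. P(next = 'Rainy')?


P(next=Rainy) = Σᵢ P(now=i)×P(i→Rainy)
= 1/2×7/15 + 1/6×4/5 + 1/3×2/7
= 7/30 + 2/15 + 2/21 = 97/210

P = 97/210 ≈ 0.4619


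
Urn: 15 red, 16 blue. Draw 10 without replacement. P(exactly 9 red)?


Hypergeometric: C(15,9)×C(16,1)/C(31,10)
= 5005×16/44352165 = 112/62031

P(X=9) = 112/62031 ≈ 0.18%


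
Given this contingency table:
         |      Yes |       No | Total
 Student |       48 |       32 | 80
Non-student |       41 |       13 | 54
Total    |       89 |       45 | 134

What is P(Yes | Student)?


P(Yes | Student) = 48/(48+32) = 48/80 = 3/5

P(Yes|Student) = 3/5 ≈ 60.00%


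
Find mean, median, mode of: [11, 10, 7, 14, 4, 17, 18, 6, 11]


Sorted: [4, 6, 7, 10, 11, 11, 14, 17, 18]
Mean = 98/9
Median = 11
Freq: {11: 2, 10: 1, 7: 1, 14: 1, 4: 1, 17: 1, 18: 1, 6: 1}
Mode: [11]

Mean=98/9, Median=11, Mode=11


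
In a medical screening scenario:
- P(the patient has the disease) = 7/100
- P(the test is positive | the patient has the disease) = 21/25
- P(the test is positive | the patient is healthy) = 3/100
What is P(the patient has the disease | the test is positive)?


Using Bayes' theorem:
P(A|B) = P(B|A)·P(A) / P(B)

P(the test is positive) = 21/25 × 7/100 + 3/100 × 93/100
= 147/2500 + 279/10000 = 867/10000

P(the patient has the disease|the test is positive) = (147/2500) / (867/10000) = 196/289

P(the patient has the disease|the test is positive) = 196/289 ≈ 67.82%


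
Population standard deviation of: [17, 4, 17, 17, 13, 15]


Mean = 83/6
  (17-83/6)²=361/36
  (4-83/6)²=3481/36
  (17-83/6)²=361/36
  (17-83/6)²=361/36
  (13-83/6)²=25/36
  (15-83/6)²=49/36
Σ(x-μ)² = 773/6
σ² = (773/6)/6 = 773/36

σ = √(773/36) ≈ 4.6338


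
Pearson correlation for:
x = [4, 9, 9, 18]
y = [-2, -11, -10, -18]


n=4, Σx=40, Σy=-41, Σxy=-521, Σx²=502, Σy²=549
r = (4×(-521) - 40×(-41))/√((4×502 - 40²)(4×549 - (-41)²))
= -444/√(408×515) = -444/√210120 ≈ -444/458.3885 ≈ -0.9686

r ≈ -0.9686


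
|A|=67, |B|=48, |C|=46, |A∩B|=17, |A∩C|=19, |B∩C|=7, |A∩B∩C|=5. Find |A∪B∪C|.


|A∪B∪C| = 67+48+46-17-19-7+5 = 123

|A∪B∪C| = 123


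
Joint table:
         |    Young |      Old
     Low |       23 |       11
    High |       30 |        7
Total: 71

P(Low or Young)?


P(Low∨Young) = P(Low) + P(Young) - P(Low∧Young)
= (34 + 53 - 23)/71 = 64/71

P = 64/71 ≈ 90.14%


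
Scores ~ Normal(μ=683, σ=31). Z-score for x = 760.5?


z = (x - μ)/σ = (760.5 - 683)/31 = 2.5

z = 2.5


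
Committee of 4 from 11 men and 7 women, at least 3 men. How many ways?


Count by #men:
  3M,1W: C(11,3)×C(7,1)=1155
  4M,0W: C(11,4)×C(7,0)=330
Total = 1485

1485


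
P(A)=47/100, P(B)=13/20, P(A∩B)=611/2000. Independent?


P(A)×P(B) = 611/2000
P(A∩B) = 611/2000
Equal ✓ → Independent

Yes, independent


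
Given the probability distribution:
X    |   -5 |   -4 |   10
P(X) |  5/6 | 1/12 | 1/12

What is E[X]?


E[X] = Σ x·P(X=x)
= (-5)×(5/6) + (-4)×(1/12) + (10)×(1/12)
= -11/3

E[X] = -11/3


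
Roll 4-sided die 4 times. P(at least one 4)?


P(no 4)^4 = (3/4)^4 = 81/256
P(≥1) = 1 - 81/256 = 175/256

P = 175/256 ≈ 68.36%


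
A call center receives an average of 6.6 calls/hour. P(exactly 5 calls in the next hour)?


Poisson(λ=6.6): P(X=5) = e^(-λ)×λ^k/k!
= e^(-6.6) × 6.6^5 / 5!
≈ 0.001360368038 × 12523.32576 / 120 ≈ 0.141969

P(X=5) ≈ 0.141969 ≈ 14.20%


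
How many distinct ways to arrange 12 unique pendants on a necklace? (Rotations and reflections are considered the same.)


Free circular arrangements: rotations and reflections both identified.
(n-1)!/2 = 11!/2 = 39916800/2 = 19958400

19958400


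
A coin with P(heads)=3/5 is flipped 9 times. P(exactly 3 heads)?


Binomial: P(X=3) = C(9,3)×p^3×(1-p)^6
= 84 × 27/125 × 64/15625 = 145152/1953125

P(X=3) = 145152/1953125 ≈ 7.43%


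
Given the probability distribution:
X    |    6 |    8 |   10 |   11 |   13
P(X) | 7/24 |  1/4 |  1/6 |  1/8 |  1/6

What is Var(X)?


E[X] = 215/24
E[X²] = 2075/24
Var(X) = E[X²] - (E[X])² = 2075/24 - 46225/576 = 3575/576

Var(X) = 3575/576 ≈ 6.2066


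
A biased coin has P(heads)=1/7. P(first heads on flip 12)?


Geometric: P(X=12) = (1-p)^(k-1)×p = (6/7)^11×1/7 = 362797056/13841287201

P(X=12) = 362797056/13841287201 ≈ 2.62%


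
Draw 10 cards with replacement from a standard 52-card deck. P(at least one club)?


P(not a club) = 39/52 = 3/4
P(none in 10 draws) = (3/4)^10 = 59049/1048576
P(≥1 club) = 1 - 59049/1048576 = 989527/1048576

P = 989527/1048576 ≈ 94.37%


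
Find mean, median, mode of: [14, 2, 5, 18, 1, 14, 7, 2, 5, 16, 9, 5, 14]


Sorted: [1, 2, 2, 5, 5, 5, 7, 9, 14, 14, 14, 16, 18]
Mean = 112/13
Median = 7
Freq: {14: 3, 2: 2, 5: 3, 18: 1, 1: 1, 7: 1, 16: 1, 9: 1}
Mode: [5, 14]

Mean=112/13, Median=7, Mode=[5, 14]


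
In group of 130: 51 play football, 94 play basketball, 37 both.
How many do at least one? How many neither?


|A∪B| = 51+94-37 = 108
Neither = 130-108 = 22

At least one: 108; Neither: 22


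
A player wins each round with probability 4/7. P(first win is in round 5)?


Geometric: P(X=5) = (1-p)^(k-1)×p = (3/7)^4×4/7 = 324/16807

P(X=5) = 324/16807 ≈ 1.93%


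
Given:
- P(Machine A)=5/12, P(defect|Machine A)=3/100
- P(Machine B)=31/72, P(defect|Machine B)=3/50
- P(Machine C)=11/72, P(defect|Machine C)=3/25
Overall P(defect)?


P(B) = Σ P(B|Aᵢ)×P(Aᵢ)
  3/100×5/12 = 1/80
  3/50×31/72 = 31/1200
  3/25×11/72 = 11/600
Sum = 17/300

P(defect) = 17/300 ≈ 5.67%


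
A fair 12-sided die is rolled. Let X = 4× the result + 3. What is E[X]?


E[die] = (1+12)/2 = 13/2
E[X] = 4×13/2 + 3 = 29

E[X] = 29


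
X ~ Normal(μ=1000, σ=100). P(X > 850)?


z = (850-1000)/100 = -1.5
P(X > 850) = 1 - P(Z ≤ -1.5) = 1 - 0.0668 = 0.9332

P(X > 850) ≈ 0.9332


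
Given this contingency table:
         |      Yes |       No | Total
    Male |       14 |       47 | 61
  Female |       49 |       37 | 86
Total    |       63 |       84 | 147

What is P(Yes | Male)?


P(Yes | Male) = 14/(14+47) = 14/61

P(Yes|Male) = 14/61 ≈ 22.95%


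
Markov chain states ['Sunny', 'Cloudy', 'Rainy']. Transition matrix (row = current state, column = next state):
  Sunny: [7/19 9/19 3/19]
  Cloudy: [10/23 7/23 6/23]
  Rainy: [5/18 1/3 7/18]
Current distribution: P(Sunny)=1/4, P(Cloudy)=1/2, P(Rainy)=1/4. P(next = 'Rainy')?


P(next=Rainy) = Σᵢ P(now=i)×P(i→Rainy)
= 1/4×3/19 + 1/2×6/23 + 1/4×7/18
= 3/76 + 3/23 + 7/72 = 8405/31464

P = 8405/31464 ≈ 0.2671


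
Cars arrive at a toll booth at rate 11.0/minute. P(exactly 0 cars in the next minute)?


Poisson(λ=11.0): P(X=0) = e^(-λ)×λ^k/k!
= e^(-11.0) × 11.0^0 / 0!
≈ 1.670170079e-05 × 1 / 1 ≈ 0.000017

P(X=0) ≈ 0.000017 ≈ 0.00%


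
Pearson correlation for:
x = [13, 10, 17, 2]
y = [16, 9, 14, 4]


n=4, Σx=42, Σy=43, Σxy=544, Σx²=562, Σy²=549
r = (4×544 - 42×43)/√((4×562 - 42²)(4×549 - 43²))
= 370/√(484×347) = 370/√167948 ≈ 370/409.8146 ≈ 0.9028

r ≈ 0.9028


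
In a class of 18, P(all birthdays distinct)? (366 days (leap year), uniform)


P(all different) = Π(366-i)/366 for i=0..17
= (366/366)×(365/366)×...×(349/366)
= 0.653862

P ≈ 0.6539 ≈ 65.39%


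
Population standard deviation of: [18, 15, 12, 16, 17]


Mean = 78/5
  (18-78/5)²=144/25
  (15-78/5)²=9/25
  (12-78/5)²=324/25
  (16-78/5)²=4/25
  (17-78/5)²=49/25
Σ(x-μ)² = 106/5
σ² = (106/5)/5 = 106/25

σ = √(106/25) ≈ 2.0591


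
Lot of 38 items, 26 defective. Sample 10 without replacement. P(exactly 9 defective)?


Hypergeometric: C(26,9)×C(12,1)/C(38,10)
= 3124550×12/472733756 = 44850/565471

P(X=9) = 44850/565471 ≈ 7.93%


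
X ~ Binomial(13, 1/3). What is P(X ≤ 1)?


P(X ≤ 1) = Σ P(X=i) for i=0..1
P(X=0) = 8192/1594323
P(X=1) = 53248/1594323
Sum = 20480/531441

P(X ≤ 1) = 20480/531441 ≈ 3.85%


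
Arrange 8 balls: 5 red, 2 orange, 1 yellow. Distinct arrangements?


8!/(5!×2!×1!) = 168

168


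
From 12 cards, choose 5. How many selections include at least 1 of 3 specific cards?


Complement: C(12,5) - C(9,5) = 792 - 126 = 666

666


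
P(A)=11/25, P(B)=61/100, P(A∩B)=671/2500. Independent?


P(A)×P(B) = 671/2500
P(A∩B) = 671/2500
Equal ✓ → Independent

Yes, independent


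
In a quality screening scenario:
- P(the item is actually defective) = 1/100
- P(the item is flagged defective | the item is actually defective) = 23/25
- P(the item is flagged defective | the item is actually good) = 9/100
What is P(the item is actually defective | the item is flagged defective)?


Using Bayes' theorem:
P(A|B) = P(B|A)·P(A) / P(B)

P(the item is flagged defective) = 23/25 × 1/100 + 9/100 × 99/100
= 23/2500 + 891/10000 = 983/10000

P(the item is actually defective|the item is flagged defective) = (23/2500) / (983/10000) = 92/983

P(the item is actually defective|the item is flagged defective) = 92/983 ≈ 9.36%


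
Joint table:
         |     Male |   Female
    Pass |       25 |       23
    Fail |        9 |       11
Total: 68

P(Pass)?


P(Pass) = (25+23)/68 = 48/68 = 12/17

P(Pass) = 12/17 ≈ 70.59%


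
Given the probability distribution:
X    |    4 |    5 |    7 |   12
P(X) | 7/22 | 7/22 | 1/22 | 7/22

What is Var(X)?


E[X] = 7
E[X²] = 672/11
Var(X) = E[X²] - (E[X])² = 672/11 - 49 = 133/11

Var(X) = 133/11 ≈ 12.0909


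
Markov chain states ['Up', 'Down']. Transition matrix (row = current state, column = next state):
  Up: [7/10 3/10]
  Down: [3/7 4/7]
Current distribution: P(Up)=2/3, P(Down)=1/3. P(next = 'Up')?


P(next=Up) = Σᵢ P(now=i)×P(i→Up)
= 2/3×7/10 + 1/3×3/7
= 7/15 + 1/7 = 64/105

P = 64/105 ≈ 0.6095


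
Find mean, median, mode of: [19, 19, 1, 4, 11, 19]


Sorted: [1, 4, 11, 19, 19, 19]
Mean = 73/6
Median = 15
Freq: {19: 3, 1: 1, 4: 1, 11: 1}
Mode: [19]

Mean=73/6, Median=15, Mode=19


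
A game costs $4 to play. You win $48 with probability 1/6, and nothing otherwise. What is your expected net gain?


E[gain] = (48-4)×1/6 + (-4)×5/6
= 22/3 - 10/3 = 4

Expected net gain = $4 ≈ $4.00


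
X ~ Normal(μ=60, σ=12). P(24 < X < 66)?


z₁=(24-60)/12=-3.0, z₂=(66-60)/12=0.5
P = Φ(0.5) - Φ(-3.0) = 0.691462 - 0.001350 = 0.690112 ≈ 0.6901

P(24 < X < 66) ≈ 0.6901


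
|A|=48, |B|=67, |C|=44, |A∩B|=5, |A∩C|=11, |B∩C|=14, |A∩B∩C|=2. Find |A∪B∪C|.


|A∪B∪C| = 48+67+44-5-11-14+2 = 131

|A∪B∪C| = 131
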